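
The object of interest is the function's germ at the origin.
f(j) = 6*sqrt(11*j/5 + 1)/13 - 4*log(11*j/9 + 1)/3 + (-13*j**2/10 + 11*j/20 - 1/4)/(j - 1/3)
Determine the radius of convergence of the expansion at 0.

The radius of convergence is 1/3.

Denominator factor (j - 1/3): pole of order 1 at 1/3, modulus 1/3.
Branch term (6/13)*sqrt(1 - j/(-5/11)): its argument vanishes at j = -5/11, a square-root branch point, modulus 5/11.
Branch term (-4/3)*log(1 - j/(-9/11)): its argument vanishes at j = -9/11, a logarithmic branch point, modulus 9/11.
The radius of convergence is the smallest modulus among the singular points: 1/3.


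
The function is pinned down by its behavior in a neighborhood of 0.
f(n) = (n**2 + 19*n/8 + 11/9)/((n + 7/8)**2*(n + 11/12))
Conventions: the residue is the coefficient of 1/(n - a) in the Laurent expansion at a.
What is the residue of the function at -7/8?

At the order-2 pole -7/8 set g(n) = (n - (-7/8))^2*f(n) = (n**2 + 19*n/8 + 11/9)/(n + 11/12).
Order-2 pole: residue = g'(a); g'(-7/8) = 67, so the residue is 67.

The residue is 67.


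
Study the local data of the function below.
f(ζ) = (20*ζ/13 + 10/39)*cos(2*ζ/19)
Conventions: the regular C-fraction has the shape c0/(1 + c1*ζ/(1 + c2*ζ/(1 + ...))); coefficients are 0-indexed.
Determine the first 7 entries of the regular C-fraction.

The regular C-fraction coefficients are [10/39, -6, 6499/1083, -1/1083, -5/6499, -38989/6499, 2111260849/351875725].

Taylor coefficients (expand at 0): a_0 = 10/39, a_1 = 20/13, a_2 = -20/14079, a_3 = -40/4693, a_4 = 20/15247557, a_5 = 40/5082519, a_6 = -8/16513104231.
c0 = a_0 = 10/39. Peel one level at a time: if S = 1 + c*ζ/S' with S'(0) = 1, then c is the ζ-coefficient of S and S' = c*ζ/(S - 1).
S_1 = c0/f = 1 + (-6)*ζ + (12998/361)*ζ^2 + ...; c1 = -6.
S_2 = c1*ζ/(S_1 - 1) = 1 + (6499/1083)*ζ + (6499/1172889)*ζ^2 + ...; c2 = 6499/1083.
S_3 = c2*ζ/(S_2 - 1) = 1 + (-1/1083)*ζ + (-5/7038417)*ζ^2 + ...; c3 = -1/1083.
S_4 = c3*ζ/(S_3 - 1) = 1 + (-5/6499)*ζ + (-194945/42237001)*ζ^2 + ...; c4 = -5/6499.
S_5 = c4*ζ/(S_4 - 1) = 1 + (-38989/6499)*ζ + (2111260849/58653475)*ζ^2 + ...; c5 = -38989/6499.
S_6 = c5*ζ/(S_5 - 1) = 1 + (2111260849/351875725)*ζ + ...; c6 = 2111260849/351875725.


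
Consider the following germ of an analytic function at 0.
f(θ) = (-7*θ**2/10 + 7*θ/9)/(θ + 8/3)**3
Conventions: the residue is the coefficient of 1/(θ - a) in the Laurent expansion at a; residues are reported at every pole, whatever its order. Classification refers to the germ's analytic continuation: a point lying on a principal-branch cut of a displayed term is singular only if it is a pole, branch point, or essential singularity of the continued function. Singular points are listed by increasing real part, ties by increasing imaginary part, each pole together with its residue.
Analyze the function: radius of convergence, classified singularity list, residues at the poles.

Radius of convergence at 0: 8/3.
At -8/3: a pole of order 3; residue -7/10.

Denominator factor (θ + 8/3)^3: pole of order 3 at -8/3, modulus 8/3.
The radius of convergence is the smallest modulus among the singular points: 8/3.
At the order-3 pole -8/3 set g(θ) = (θ - (-8/3))^3*f(θ) = -7*θ**2/10 + 7*θ/9.
Order-3 pole: residue = g''(a)/2; g''(-8/3) = -7/5, so the residue is -7/10.


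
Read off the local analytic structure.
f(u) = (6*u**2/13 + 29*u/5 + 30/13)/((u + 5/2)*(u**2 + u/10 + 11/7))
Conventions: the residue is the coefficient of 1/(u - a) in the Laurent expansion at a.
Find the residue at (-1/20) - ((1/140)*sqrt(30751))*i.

The residue is (1165/1378) + ((22203/6053554)*sqrt(30751))*i.

The factor u**2 + u/10 + 11/7 splits as (u - a)(u - a') with a = (-1/20) - ((1/140)*sqrt(30751))*i, a' = (-1/20) + ((1/140)*sqrt(30751))*i. At the order-1 pole a set g(u) = (u - a)*f(u) = [(6*u**2/13 + 29*u/5 + 30/13)/(u + 5/2)] / (u - a').
Simple pole: residue = g(a) at a = (-1/20) - ((1/140)*sqrt(30751))*i, which is (1165/1378) + ((22203/6053554)*sqrt(30751))*i.


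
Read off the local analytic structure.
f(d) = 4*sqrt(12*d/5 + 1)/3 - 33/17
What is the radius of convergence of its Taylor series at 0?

The radius of convergence is 5/12.

Branch term (4/3)*sqrt(1 - d/(-5/12)): its argument vanishes at d = -5/12, a square-root branch point, modulus 5/12.
The radius of convergence is the smallest modulus among the singular points: 5/12.


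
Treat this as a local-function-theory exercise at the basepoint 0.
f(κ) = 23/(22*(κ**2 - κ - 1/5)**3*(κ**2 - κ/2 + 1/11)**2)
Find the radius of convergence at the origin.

The radius of convergence is -1/2 + (3/10)*sqrt(5).

Denominator factor (κ**2 - κ/2 + 1/11)^2: discriminant -5/44, complex-conjugate roots (1/4) + ((1/44)*sqrt(55))*i and (1/4) - ((1/44)*sqrt(55))*i; poles of order 2, moduli (1/11)*sqrt(11) and (1/11)*sqrt(11).
Denominator factor (κ**2 - κ - 1/5)^3: discriminant 9/5, real irrational roots 1/2 + (3/10)*sqrt(5) and 1/2 - (3/10)*sqrt(5); poles of order 3, moduli 1/2 + (3/10)*sqrt(5) and -1/2 + (3/10)*sqrt(5).
The radius of convergence is the smallest modulus among the singular points: -1/2 + (3/10)*sqrt(5).


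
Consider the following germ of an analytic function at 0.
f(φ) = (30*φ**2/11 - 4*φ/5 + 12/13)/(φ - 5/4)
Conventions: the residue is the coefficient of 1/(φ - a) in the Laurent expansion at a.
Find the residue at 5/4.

At the order-1 pole 5/4 set g(φ) = (φ - (5/4))*f(φ) = 30*φ**2/11 - 4*φ/5 + 12/13.
Simple pole: residue = g(a) at a = 5/4, which is 4787/1144.

The residue is 4787/1144.


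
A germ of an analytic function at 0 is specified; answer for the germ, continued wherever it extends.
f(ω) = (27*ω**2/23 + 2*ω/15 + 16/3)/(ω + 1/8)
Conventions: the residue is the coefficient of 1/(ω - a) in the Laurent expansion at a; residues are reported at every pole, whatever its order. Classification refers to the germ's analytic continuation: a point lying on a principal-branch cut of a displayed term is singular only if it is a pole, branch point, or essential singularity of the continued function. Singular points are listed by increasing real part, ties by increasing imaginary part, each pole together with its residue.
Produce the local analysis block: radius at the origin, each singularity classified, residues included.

Radius of convergence at 0: 1/8.
At -1/8: a pole of order 1; residue 117797/22080.

Denominator factor (ω + 1/8): pole of order 1 at -1/8, modulus 1/8.
The radius of convergence is the smallest modulus among the singular points: 1/8.
At the order-1 pole -1/8 set g(ω) = (ω - (-1/8))*f(ω) = 27*ω**2/23 + 2*ω/15 + 16/3.
Simple pole: residue = g(a) at a = -1/8, which is 117797/22080.


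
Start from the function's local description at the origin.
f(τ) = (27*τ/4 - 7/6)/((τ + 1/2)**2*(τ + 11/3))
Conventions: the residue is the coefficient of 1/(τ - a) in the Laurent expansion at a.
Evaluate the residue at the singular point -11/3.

The residue is -933/361.

At the order-1 pole -11/3 set g(τ) = (τ - (-11/3))*f(τ) = (27*τ/4 - 7/6)/(τ + 1/2)**2.
Simple pole: residue = g(a) at a = -11/3, which is -933/361.


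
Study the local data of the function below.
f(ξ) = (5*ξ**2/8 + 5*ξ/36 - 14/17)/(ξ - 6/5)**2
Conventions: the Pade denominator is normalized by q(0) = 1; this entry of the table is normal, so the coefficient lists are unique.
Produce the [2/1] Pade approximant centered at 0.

The Pade approximant has numerator coefficients [-175/306, -6586625/13902192, -120125/5213322]; denominator coefficients [1, -845/1262].

Taylor coefficients needed (expand at 0): a_0 = -175/306, a_1 = -18875/22032, a_2 = -78875/132192, a_3 = -105625/264384.
Write the denominator as Q(ξ) = 1 + q1*ξ. Requiring Q*f - P = O(ξ^4) with deg P <= 2 kills the coefficients of ξ^3..ξ^3 in Q*f:
  ξ^3: a_3 + q1*a_2 = 0, i.e. -105625/264384 + (-78875/132192)*q1 = 0.
Solving this linear system: q1 = -845/1262.
The numerator is Q*f truncated at degree 2: P0 = a_0 = -175/306; P1 = a_1 + q1*a_0 = -6586625/13902192; P2 = a_2 + q1*a_1 = -120125/5213322.


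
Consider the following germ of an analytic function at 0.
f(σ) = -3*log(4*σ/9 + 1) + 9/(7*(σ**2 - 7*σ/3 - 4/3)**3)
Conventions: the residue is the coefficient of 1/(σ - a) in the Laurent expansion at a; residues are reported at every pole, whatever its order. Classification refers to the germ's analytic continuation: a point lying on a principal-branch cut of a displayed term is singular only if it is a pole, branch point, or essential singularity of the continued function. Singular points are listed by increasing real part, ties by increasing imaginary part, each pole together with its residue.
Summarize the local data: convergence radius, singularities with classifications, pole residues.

Radius of convergence at 0: -7/6 + (1/6)*sqrt(97).
At -9/4: a logarithmic branch point.
At 7/6 - (1/6)*sqrt(97): a pole of order 3; residue -(13122/6388711)*sqrt(97).
At 7/6 + (1/6)*sqrt(97): a pole of order 3; residue (13122/6388711)*sqrt(97).

Denominator factor (σ**2 - 7*σ/3 - 4/3)^3: discriminant 97/9, real irrational roots 7/6 + (1/6)*sqrt(97) and 7/6 - (1/6)*sqrt(97); poles of order 3, moduli 7/6 + (1/6)*sqrt(97) and -7/6 + (1/6)*sqrt(97).
Branch term (-3)*log(1 - σ/(-9/4)): its argument vanishes at σ = -9/4, a logarithmic branch point, modulus 9/4.
The radius of convergence is the smallest modulus among the singular points: -7/6 + (1/6)*sqrt(97).
The branch term is analytic at 7/6 - (1/6)*sqrt(97) and contributes nothing to the residue; only the rational part matters.
The factor σ**2 - 7*σ/3 - 4/3 splits as (σ - a)(σ - a') with a = 7/6 - (1/6)*sqrt(97), a' = 7/6 + (1/6)*sqrt(97). At the order-3 pole a set g(σ) = (σ - a)^3*(rational part) = [9/7] / (σ - a')^3.
Order-3 pole: residue = g''(a)/2; g''(7/6 - (1/6)*sqrt(97)) = -(26244/6388711)*sqrt(97), so the residue is -(13122/6388711)*sqrt(97).
The branch term is analytic at 7/6 + (1/6)*sqrt(97) and contributes nothing to the residue; only the rational part matters.
The factor σ**2 - 7*σ/3 - 4/3 splits as (σ - a)(σ - a') with a = 7/6 + (1/6)*sqrt(97), a' = 7/6 - (1/6)*sqrt(97). At the order-3 pole a set g(σ) = (σ - a)^3*(rational part) = [9/7] / (σ - a')^3.
Order-3 pole: residue = g''(a)/2; g''(7/6 + (1/6)*sqrt(97)) = (26244/6388711)*sqrt(97), so the residue is (13122/6388711)*sqrt(97).
List the singular points by increasing real part (a conjugate pair: the negative imaginary part first).


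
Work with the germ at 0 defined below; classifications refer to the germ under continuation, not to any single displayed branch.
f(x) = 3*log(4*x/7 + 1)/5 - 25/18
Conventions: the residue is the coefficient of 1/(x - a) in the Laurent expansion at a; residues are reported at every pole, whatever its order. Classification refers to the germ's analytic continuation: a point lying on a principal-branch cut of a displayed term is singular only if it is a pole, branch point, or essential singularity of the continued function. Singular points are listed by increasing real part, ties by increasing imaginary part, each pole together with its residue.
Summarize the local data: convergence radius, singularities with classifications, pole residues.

Radius of convergence at 0: 7/4.
At -7/4: a logarithmic branch point.

Branch term (3/5)*log(1 - x/(-7/4)): its argument vanishes at x = -7/4, a logarithmic branch point, modulus 7/4.
The radius of convergence is the smallest modulus among the singular points: 7/4.


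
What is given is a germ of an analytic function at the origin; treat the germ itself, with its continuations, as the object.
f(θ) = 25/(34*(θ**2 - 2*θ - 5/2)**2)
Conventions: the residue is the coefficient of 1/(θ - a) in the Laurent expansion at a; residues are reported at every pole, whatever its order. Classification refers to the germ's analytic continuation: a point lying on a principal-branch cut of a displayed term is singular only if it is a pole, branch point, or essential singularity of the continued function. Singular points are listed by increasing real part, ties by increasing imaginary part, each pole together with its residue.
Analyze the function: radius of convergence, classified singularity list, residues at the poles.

Denominator factor (θ**2 - 2*θ - 5/2)^2: discriminant 14, real irrational roots 1 + (1/2)*sqrt(14) and 1 - (1/2)*sqrt(14); poles of order 2, moduli 1 + (1/2)*sqrt(14) and -1 + (1/2)*sqrt(14).
The radius of convergence is the smallest modulus among the singular points: -1 + (1/2)*sqrt(14).
The factor θ**2 - 2*θ - 5/2 splits as (θ - a)(θ - a') with a = 1 - (1/2)*sqrt(14), a' = 1 + (1/2)*sqrt(14). At the order-2 pole a set g(θ) = (θ - a)^2*f(θ) = [25/34] / (θ - a')^2.
Order-2 pole: residue = g'(a); g'(1 - (1/2)*sqrt(14)) = (25/3332)*sqrt(14), so the residue is (25/3332)*sqrt(14).
The factor θ**2 - 2*θ - 5/2 splits as (θ - a)(θ - a') with a = 1 + (1/2)*sqrt(14), a' = 1 - (1/2)*sqrt(14). At the order-2 pole a set g(θ) = (θ - a)^2*f(θ) = [25/34] / (θ - a')^2.
Order-2 pole: residue = g'(a); g'(1 + (1/2)*sqrt(14)) = -(25/3332)*sqrt(14), so the residue is -(25/3332)*sqrt(14).
List the singular points by increasing real part (a conjugate pair: the negative imaginary part first).

Radius of convergence at 0: -1 + (1/2)*sqrt(14).
At 1 - (1/2)*sqrt(14): a pole of order 2; residue (25/3332)*sqrt(14).
At 1 + (1/2)*sqrt(14): a pole of order 2; residue -(25/3332)*sqrt(14).


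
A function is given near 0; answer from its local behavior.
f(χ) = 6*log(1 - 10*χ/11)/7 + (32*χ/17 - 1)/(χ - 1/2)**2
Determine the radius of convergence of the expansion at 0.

The radius of convergence is 1/2.

Denominator factor (χ - 1/2)^2: pole of order 2 at 1/2, modulus 1/2.
Branch term (6/7)*log(1 - χ/(11/10)): its argument vanishes at χ = 11/10, a logarithmic branch point, modulus 11/10.
The radius of convergence is the smallest modulus among the singular points: 1/2.


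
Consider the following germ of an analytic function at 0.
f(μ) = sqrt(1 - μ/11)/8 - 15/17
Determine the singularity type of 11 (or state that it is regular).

The point is an algebraic (square-root) branch point.

The term (1/8)*sqrt(1 - μ/(11)) has argument 1 - 11/(11) = 0 at 11: a square-root (algebraic, two-sheeted) branch point; the remaining terms are analytic or single-valued there.


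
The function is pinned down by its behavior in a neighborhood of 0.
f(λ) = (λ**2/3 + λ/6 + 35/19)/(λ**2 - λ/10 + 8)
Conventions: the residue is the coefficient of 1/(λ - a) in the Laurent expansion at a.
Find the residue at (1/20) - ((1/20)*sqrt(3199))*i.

The residue is (1/10) - ((4643/1823430)*sqrt(3199))*i.

The factor λ**2 - λ/10 + 8 splits as (λ - a)(λ - a') with a = (1/20) - ((1/20)*sqrt(3199))*i, a' = (1/20) + ((1/20)*sqrt(3199))*i. At the order-1 pole a set g(λ) = (λ - a)*f(λ) = [λ**2/3 + λ/6 + 35/19] / (λ - a').
Simple pole: residue = g(a) at a = (1/20) - ((1/20)*sqrt(3199))*i, which is (1/10) - ((4643/1823430)*sqrt(3199))*i.


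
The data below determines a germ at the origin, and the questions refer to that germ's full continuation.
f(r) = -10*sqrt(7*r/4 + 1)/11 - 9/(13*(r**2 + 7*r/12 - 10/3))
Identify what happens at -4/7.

The point is an algebraic (square-root) branch point.

The term (-10/11)*sqrt(1 - r/(-4/7)) has argument 1 - -4/7/(-4/7) = 0 at -4/7: a square-root (algebraic, two-sheeted) branch point; the remaining terms are analytic or single-valued there.


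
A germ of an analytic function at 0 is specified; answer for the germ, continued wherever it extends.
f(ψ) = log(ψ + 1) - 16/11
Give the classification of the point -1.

The point is a logarithmic branch point.

The term (1)*log(1 - ψ/(-1)) has argument 1 - -1/(-1) = 0 at -1: a logarithmic (infinitely-sheeted) branch point; the remaining terms are analytic or single-valued there.


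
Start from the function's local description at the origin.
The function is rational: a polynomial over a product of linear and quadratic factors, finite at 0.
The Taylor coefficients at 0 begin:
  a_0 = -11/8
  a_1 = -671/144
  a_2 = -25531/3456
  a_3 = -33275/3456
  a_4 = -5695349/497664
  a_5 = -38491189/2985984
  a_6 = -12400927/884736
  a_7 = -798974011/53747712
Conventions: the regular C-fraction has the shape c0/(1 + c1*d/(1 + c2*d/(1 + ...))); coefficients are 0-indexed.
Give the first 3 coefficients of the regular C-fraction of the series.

The regular C-fraction coefficients are [-11/8, -61/18, 7921/4392].

Taylor coefficients (read off): a_0 = -11/8, a_1 = -671/144, a_2 = -25531/3456.
c0 = a_0 = -11/8. Peel one level at a time: if S = 1 + c*d/S' with S'(0) = 1, then c is the d-coefficient of S and S' = c*d/(S - 1).
S_1 = c0/f = 1 + (-61/18)*d + (7921/1296)*d^2 + ...; c1 = -61/18.
S_2 = c1*d/(S_1 - 1) = 1 + (7921/4392)*d + ...; c2 = 7921/4392.


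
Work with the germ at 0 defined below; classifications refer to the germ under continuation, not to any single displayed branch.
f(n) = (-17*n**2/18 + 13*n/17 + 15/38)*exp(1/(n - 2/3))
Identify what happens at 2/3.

The point is an essential singularity.

The exponent 1/(n - (2/3)) has a pole at 2/3, so exp(1/(n - (2/3))) takes every nonzero value near it: an essential singularity (not a pole of any order).


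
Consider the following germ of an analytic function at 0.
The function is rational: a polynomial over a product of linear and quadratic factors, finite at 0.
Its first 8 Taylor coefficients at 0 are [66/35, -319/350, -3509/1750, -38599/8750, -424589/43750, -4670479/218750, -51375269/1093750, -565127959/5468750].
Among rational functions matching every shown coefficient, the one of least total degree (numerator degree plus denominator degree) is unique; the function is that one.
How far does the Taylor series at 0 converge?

No rational of total degree below 2 reproduces all 8 coefficients; solving the [1/1] Pade equations on them gives f(τ) = (23*τ/10 - 6/7)/(τ - 5/11), whose expansion matches every shown term.
Denominator factor (τ - 5/11): pole of order 1 at 5/11, modulus 5/11.
The radius of convergence is the smallest modulus among the singular points: 5/11.

The radius of convergence is 5/11.


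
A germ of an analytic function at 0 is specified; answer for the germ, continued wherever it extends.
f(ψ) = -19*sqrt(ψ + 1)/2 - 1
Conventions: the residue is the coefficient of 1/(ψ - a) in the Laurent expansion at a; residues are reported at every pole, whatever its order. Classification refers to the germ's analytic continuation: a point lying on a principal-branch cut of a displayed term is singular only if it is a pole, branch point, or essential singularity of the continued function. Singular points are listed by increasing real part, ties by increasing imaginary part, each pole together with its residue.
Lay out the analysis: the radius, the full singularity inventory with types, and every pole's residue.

Branch term (-19/2)*sqrt(1 - ψ/(-1)): its argument vanishes at ψ = -1, a square-root branch point, modulus 1.
The radius of convergence is the smallest modulus among the singular points: 1.

Radius of convergence at 0: 1.
At -1: an algebraic (square-root) branch point.


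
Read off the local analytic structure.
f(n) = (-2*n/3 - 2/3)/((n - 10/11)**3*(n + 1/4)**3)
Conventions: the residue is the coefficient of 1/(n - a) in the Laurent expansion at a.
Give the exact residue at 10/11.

The residue is -97450496/38336139.

At the order-3 pole 10/11 set g(n) = (n - (10/11))^3*f(n) = (-2*n/3 - 2/3)/(n + 1/4)**3.
Order-3 pole: residue = g''(a)/2; g''(10/11) = -194900992/38336139, so the residue is -97450496/38336139.


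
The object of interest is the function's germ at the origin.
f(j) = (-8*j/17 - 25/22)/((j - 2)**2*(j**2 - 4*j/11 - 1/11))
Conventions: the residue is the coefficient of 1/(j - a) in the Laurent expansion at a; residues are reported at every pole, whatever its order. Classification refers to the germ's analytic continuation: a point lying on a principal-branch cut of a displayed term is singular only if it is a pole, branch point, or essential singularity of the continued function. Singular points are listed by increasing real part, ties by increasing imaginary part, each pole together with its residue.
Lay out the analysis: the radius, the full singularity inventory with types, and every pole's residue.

Denominator factor (j - 2)^2: pole of order 2 at 2, modulus 2.
Denominator factor (j**2 - 4*j/11 - 1/11): discriminant 60/121, real irrational roots 2/11 + (1/11)*sqrt(15) and 2/11 - (1/11)*sqrt(15); poles of order 1, moduli 2/11 + (1/11)*sqrt(15) and -2/11 + (1/11)*sqrt(15).
The radius of convergence is the smallest modulus among the singular points: -2/11 + (1/11)*sqrt(15).
The factor j**2 - 4*j/11 - 1/11 splits as (j - a)(j - a') with a = 2/11 - (1/11)*sqrt(15), a' = 2/11 + (1/11)*sqrt(15). At the order-1 pole a set g(j) = (j - a)*f(j) = [(-8*j/17 - 25/22)/(j - 2)**2] / (j - a').
Simple pole: residue = g(a) at a = 2/11 - (1/11)*sqrt(15), which is -178/595 + (5693/35700)*sqrt(15).
The factor j**2 - 4*j/11 - 1/11 splits as (j - a)(j - a') with a = 2/11 + (1/11)*sqrt(15), a' = 2/11 - (1/11)*sqrt(15). At the order-1 pole a set g(j) = (j - a)*f(j) = [(-8*j/17 - 25/22)/(j - 2)**2] / (j - a').
Simple pole: residue = g(a) at a = 2/11 + (1/11)*sqrt(15), which is -178/595 - (5693/35700)*sqrt(15).
At the order-2 pole 2 set g(j) = (j - (2))^2*f(j) = (-8*j/17 - 25/22)/(j**2 - 4*j/11 - 1/11).
Order-2 pole: residue = g'(a); g'(2) = 356/595, so the residue is 356/595.
List the singular points by increasing real part (a conjugate pair: the negative imaginary part first).

Radius of convergence at 0: -2/11 + (1/11)*sqrt(15).
At 2/11 - (1/11)*sqrt(15): a pole of order 1; residue -178/595 + (5693/35700)*sqrt(15).
At 2/11 + (1/11)*sqrt(15): a pole of order 1; residue -178/595 - (5693/35700)*sqrt(15).
At 2: a pole of order 2; residue 356/595.


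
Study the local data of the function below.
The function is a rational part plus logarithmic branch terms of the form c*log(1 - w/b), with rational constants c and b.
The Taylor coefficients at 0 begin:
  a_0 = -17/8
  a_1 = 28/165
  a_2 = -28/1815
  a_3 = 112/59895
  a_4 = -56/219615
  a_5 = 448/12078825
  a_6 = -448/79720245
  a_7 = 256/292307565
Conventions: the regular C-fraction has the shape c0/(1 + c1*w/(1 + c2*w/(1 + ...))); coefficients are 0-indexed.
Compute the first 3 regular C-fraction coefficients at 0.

Taylor coefficients (read off): a_0 = -17/8, a_1 = 28/165, a_2 = -28/1815.
c0 = a_0 = -17/8. Peel one level at a time: if S = 1 + c*w/S' with S'(0) = 1, then c is the w-coefficient of S and S' = c*w/(S - 1).
S_1 = c0/f = 1 + (224/2805)*w + (-6944/7868025)*w^2 + ...; c1 = 224/2805.
S_2 = c1*w/(S_1 - 1) = 1 + (31/2805)*w + ...; c2 = 31/2805.

The regular C-fraction coefficients are [-17/8, 224/2805, 31/2805].


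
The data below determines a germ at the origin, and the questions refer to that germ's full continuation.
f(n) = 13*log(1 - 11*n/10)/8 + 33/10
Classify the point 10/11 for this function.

The point is a logarithmic branch point.

The term (13/8)*log(1 - n/(10/11)) has argument 1 - 10/11/(10/11) = 0 at 10/11: a logarithmic (infinitely-sheeted) branch point; the remaining terms are analytic or single-valued there.


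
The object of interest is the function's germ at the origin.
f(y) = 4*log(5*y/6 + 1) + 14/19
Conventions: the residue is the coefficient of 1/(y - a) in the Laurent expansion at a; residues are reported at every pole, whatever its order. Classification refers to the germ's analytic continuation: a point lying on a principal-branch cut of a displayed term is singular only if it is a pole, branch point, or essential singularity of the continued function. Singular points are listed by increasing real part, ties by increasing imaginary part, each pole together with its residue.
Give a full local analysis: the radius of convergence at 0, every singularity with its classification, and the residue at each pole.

Radius of convergence at 0: 6/5.
At -6/5: a logarithmic branch point.

Branch term (4)*log(1 - y/(-6/5)): its argument vanishes at y = -6/5, a logarithmic branch point, modulus 6/5.
The radius of convergence is the smallest modulus among the singular points: 6/5.


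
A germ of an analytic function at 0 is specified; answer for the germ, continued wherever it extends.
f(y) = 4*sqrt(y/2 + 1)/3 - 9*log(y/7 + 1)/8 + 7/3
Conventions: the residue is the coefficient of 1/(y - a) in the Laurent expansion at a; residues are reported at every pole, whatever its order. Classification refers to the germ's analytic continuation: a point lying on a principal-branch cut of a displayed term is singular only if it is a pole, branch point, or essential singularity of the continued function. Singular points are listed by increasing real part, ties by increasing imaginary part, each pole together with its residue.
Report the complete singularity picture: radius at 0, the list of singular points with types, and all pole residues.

Branch term (-9/8)*log(1 - y/(-7)): its argument vanishes at y = -7, a logarithmic branch point, modulus 7.
Branch term (4/3)*sqrt(1 - y/(-2)): its argument vanishes at y = -2, a square-root branch point, modulus 2.
The radius of convergence is the smallest modulus among the singular points: 2.
List the singular points by increasing real part (a conjugate pair: the negative imaginary part first).

Radius of convergence at 0: 2.
At -7: a logarithmic branch point.
At -2: an algebraic (square-root) branch point.


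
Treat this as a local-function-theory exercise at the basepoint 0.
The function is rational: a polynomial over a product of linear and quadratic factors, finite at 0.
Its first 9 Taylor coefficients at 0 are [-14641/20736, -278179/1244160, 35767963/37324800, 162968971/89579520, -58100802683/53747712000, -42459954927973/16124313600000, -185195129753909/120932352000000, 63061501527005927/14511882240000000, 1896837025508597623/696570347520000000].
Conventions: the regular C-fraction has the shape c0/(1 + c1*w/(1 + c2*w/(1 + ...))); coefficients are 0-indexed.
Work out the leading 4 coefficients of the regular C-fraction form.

Taylor coefficients (read off): a_0 = -14641/20736, a_1 = -278179/1244160, a_2 = 35767963/37324800, a_3 = 162968971/89579520.
c0 = a_0 = -14641/20736. Peel one level at a time: if S = 1 + c*w/S' with S'(0) = 1, then c is the w-coefficient of S and S' = c*w/(S - 1).
S_1 = c0/f = 1 + (-19/60)*w + (583/400)*w^2 + ...; c1 = -19/60.
S_2 = c1*w/(S_1 - 1) = 1 + (1749/380)*w + (1913747/72200)*w^2 + ...; c2 = 1749/380.
S_3 = c2*w/(S_2 - 1) = 1 + (-173977/30210)*w + ...; c3 = -173977/30210.

The regular C-fraction coefficients are [-14641/20736, -19/60, 1749/380, -173977/30210].


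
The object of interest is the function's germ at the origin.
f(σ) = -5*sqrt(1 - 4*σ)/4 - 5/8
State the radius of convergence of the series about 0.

Branch term (-5/4)*sqrt(1 - σ/(1/4)): its argument vanishes at σ = 1/4, a square-root branch point, modulus 1/4.
The radius of convergence is the smallest modulus among the singular points: 1/4.

The radius of convergence is 1/4.


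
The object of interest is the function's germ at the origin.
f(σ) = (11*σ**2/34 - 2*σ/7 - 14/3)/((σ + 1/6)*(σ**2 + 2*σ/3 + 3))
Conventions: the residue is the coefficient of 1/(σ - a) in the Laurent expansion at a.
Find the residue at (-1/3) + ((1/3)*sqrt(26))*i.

The factor σ**2 + 2*σ/3 + 3 splits as (σ - a)(σ - a') with a = (-1/3) + ((1/3)*sqrt(26))*i, a' = (-1/3) - ((1/3)*sqrt(26))*i. At the order-1 pole a set g(σ) = (σ - a)*f(σ) = [(11*σ**2/34 - 2*σ/7 - 14/3)/(σ + 1/6)] / (σ - a').
Simple pole: residue = g(a) at a = (-1/3) + ((1/3)*sqrt(26))*i, which is (11896/12495) + ((6899/649740)*sqrt(26))*i.

The residue is (11896/12495) + ((6899/649740)*sqrt(26))*i.


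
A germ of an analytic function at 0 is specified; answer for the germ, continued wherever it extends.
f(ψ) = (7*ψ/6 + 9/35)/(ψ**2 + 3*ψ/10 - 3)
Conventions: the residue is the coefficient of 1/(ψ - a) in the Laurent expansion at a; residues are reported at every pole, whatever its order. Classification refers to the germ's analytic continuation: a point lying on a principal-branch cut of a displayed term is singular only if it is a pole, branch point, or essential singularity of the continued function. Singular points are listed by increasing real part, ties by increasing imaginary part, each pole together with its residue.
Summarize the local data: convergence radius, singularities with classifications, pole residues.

Denominator factor (ψ**2 + 3*ψ/10 - 3): discriminant 1209/100, real irrational roots -3/20 + (1/20)*sqrt(1209) and -3/20 - (1/20)*sqrt(1209); poles of order 1, moduli -3/20 + (1/20)*sqrt(1209) and 3/20 + (1/20)*sqrt(1209).
The radius of convergence is the smallest modulus among the singular points: -3/20 + (1/20)*sqrt(1209).
The factor ψ**2 + 3*ψ/10 - 3 splits as (ψ - a)(ψ - a') with a = -3/20 - (1/20)*sqrt(1209), a' = -3/20 + (1/20)*sqrt(1209). At the order-1 pole a set g(ψ) = (ψ - a)*f(ψ) = [7*ψ/6 + 9/35] / (ψ - a').
Simple pole: residue = g(a) at a = -3/20 - (1/20)*sqrt(1209), which is 7/12 - (23/33852)*sqrt(1209).
The factor ψ**2 + 3*ψ/10 - 3 splits as (ψ - a)(ψ - a') with a = -3/20 + (1/20)*sqrt(1209), a' = -3/20 - (1/20)*sqrt(1209). At the order-1 pole a set g(ψ) = (ψ - a)*f(ψ) = [7*ψ/6 + 9/35] / (ψ - a').
Simple pole: residue = g(a) at a = -3/20 + (1/20)*sqrt(1209), which is 7/12 + (23/33852)*sqrt(1209).
List the singular points by increasing real part (a conjugate pair: the negative imaginary part first).

Radius of convergence at 0: -3/20 + (1/20)*sqrt(1209).
At -3/20 - (1/20)*sqrt(1209): a pole of order 1; residue 7/12 - (23/33852)*sqrt(1209).
At -3/20 + (1/20)*sqrt(1209): a pole of order 1; residue 7/12 + (23/33852)*sqrt(1209).


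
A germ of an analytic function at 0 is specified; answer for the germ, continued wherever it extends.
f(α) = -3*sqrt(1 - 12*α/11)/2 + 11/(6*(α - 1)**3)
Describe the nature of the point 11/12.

The point is an algebraic (square-root) branch point.

The term (-3/2)*sqrt(1 - α/(11/12)) has argument 1 - 11/12/(11/12) = 0 at 11/12: a square-root (algebraic, two-sheeted) branch point; the remaining terms are analytic or single-valued there.


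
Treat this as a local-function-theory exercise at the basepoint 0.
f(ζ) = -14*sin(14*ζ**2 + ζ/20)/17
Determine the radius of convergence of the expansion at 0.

The radius of convergence is infinite.

The factor sin(14*ζ**2 + ζ/20) is entire and contributes no finite singular point.
The polynomial part has no poles.
No finite singular points: the Taylor series at 0 converges everywhere.


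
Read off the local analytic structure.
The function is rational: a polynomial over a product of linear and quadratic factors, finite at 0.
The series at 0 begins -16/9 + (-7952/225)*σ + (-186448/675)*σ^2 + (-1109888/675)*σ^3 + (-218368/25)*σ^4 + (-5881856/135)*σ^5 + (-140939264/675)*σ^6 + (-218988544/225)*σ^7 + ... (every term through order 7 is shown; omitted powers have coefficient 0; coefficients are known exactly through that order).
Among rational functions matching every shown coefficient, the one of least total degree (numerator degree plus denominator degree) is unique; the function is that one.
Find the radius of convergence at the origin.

The radius of convergence is 1/4.

No rational of total degree below 4 reproduces all 8 coefficients; solving the [2/2] Pade equations on them gives f(σ) = (-37*σ**2/27 - 33*σ/25 - 1/9)/(σ - 1/4)**2, whose expansion matches every shown term.
Denominator factor (σ - 1/4)^2: pole of order 2 at 1/4, modulus 1/4.
The radius of convergence is the smallest modulus among the singular points: 1/4.


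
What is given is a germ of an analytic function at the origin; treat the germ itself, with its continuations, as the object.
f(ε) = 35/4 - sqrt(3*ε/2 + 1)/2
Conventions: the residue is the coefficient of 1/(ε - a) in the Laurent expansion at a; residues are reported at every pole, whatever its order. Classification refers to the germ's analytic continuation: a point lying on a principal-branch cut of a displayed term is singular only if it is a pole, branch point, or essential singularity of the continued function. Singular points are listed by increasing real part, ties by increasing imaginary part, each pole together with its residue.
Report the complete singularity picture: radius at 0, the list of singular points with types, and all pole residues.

Branch term (-1/2)*sqrt(1 - ε/(-2/3)): its argument vanishes at ε = -2/3, a square-root branch point, modulus 2/3.
The radius of convergence is the smallest modulus among the singular points: 2/3.

Radius of convergence at 0: 2/3.
At -2/3: an algebraic (square-root) branch point.


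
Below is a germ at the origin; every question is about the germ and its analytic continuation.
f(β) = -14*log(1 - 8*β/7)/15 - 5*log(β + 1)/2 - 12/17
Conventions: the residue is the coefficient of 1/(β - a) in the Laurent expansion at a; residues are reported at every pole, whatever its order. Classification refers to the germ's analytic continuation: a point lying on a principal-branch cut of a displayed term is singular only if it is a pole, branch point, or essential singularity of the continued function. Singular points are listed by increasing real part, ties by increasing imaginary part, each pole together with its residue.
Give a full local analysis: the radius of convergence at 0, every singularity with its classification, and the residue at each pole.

Radius of convergence at 0: 7/8.
At -1: a logarithmic branch point.
At 7/8: a logarithmic branch point.

Branch term (-14/15)*log(1 - β/(7/8)): its argument vanishes at β = 7/8, a logarithmic branch point, modulus 7/8.
Branch term (-5/2)*log(1 - β/(-1)): its argument vanishes at β = -1, a logarithmic branch point, modulus 1.
The radius of convergence is the smallest modulus among the singular points: 7/8.
List the singular points by increasing real part (a conjugate pair: the negative imaginary part first).


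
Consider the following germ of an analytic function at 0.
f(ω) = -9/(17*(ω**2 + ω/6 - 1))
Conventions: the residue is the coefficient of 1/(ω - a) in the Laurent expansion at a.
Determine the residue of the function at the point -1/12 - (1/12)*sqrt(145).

The residue is (54/2465)*sqrt(145).

The factor ω**2 + ω/6 - 1 splits as (ω - a)(ω - a') with a = -1/12 - (1/12)*sqrt(145), a' = -1/12 + (1/12)*sqrt(145). At the order-1 pole a set g(ω) = (ω - a)*f(ω) = [-9/17] / (ω - a').
Simple pole: residue = g(a) at a = -1/12 - (1/12)*sqrt(145), which is (54/2465)*sqrt(145).


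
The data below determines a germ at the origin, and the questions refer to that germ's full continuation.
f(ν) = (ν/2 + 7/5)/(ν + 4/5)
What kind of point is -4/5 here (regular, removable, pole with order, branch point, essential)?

The point is a pole of order 1.

The denominator factor ν + 4/5 vanishes at -4/5 and appears to the power 1; the numerator there equals 1, nonzero, and no other factor vanishes.
Hence a pole whose order is the multiplicity, 1.


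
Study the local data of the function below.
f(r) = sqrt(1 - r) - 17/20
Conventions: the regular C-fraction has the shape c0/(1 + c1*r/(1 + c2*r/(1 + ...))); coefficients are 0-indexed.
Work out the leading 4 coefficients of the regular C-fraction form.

The regular C-fraction coefficients are [3/20, 10/3, -43/12, -3/172].

Taylor coefficients (expand at 0): a_0 = 3/20, a_1 = -1/2, a_2 = -1/8, a_3 = -1/16.
c0 = a_0 = 3/20. Peel one level at a time: if S = 1 + c*r/S' with S'(0) = 1, then c is the r-coefficient of S and S' = c*r/(S - 1).
S_1 = c0/f = 1 + (10/3)*r + (215/18)*r^2 + ...; c1 = 10/3.
S_2 = c1*r/(S_1 - 1) = 1 + (-43/12)*r + (-1/16)*r^2 + ...; c2 = -43/12.
S_3 = c2*r/(S_2 - 1) = 1 + (-3/172)*r + ...; c3 = -3/172.


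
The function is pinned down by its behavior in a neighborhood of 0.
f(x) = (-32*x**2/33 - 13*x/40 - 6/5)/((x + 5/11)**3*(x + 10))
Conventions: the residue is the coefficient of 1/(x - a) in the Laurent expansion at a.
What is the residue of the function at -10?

The residue is 7580287/69457500.

At the order-1 pole -10 set g(x) = (x - (-10))*f(x) = (-32*x**2/33 - 13*x/40 - 6/5)/(x + 5/11)**3.
Simple pole: residue = g(a) at a = -10, which is 7580287/69457500.


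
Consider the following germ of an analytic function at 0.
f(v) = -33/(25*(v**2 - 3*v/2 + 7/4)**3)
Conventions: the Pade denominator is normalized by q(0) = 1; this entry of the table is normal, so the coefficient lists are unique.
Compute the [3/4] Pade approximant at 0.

Taylor coefficients needed (expand at 0): a_0 = -2112/8575, a_1 = -38016/60025, a_2 = -278784/420175, a_3 = -304128/2941225, a_4 = 12874752/20588575, a_5 = 17639424/20588575, a_6 = 55283712/144120025, a_7 = -2447622144/7061881225.
Write the denominator as Q(v) = 1 + q1*v + q2*v^2 + q3*v^3 + q4*v^4. Requiring Q*f - P = O(v^8) with deg P <= 3 kills the coefficients of v^4..v^7 in Q*f:
  v^4: a_4 + q1*a_3 + q2*a_2 + q3*a_1 + q4*a_0 = 0, i.e. 12874752/20588575 + (-304128/2941225)*q1 + (-278784/420175)*q2 + (-38016/60025)*q3 + (-2112/8575)*q4 = 0.
  v^5: a_5 + q1*a_4 + q2*a_3 + q3*a_2 + q4*a_1 = 0, i.e. 17639424/20588575 + (12874752/20588575)*q1 + (-304128/2941225)*q2 + (-278784/420175)*q3 + (-38016/60025)*q4 = 0.
  v^6: a_6 + q1*a_5 + q2*a_4 + q3*a_3 + q4*a_2 = 0, i.e. 55283712/144120025 + (17639424/20588575)*q1 + (12874752/20588575)*q2 + (-304128/2941225)*q3 + (-278784/420175)*q4 = 0.
  v^7: a_7 + q1*a_6 + q2*a_5 + q3*a_4 + q4*a_3 = 0, i.e. -2447622144/7061881225 + (55283712/144120025)*q1 + (17639424/20588575)*q2 + (12874752/20588575)*q3 + (-304128/2941225)*q4 = 0.
Solving this linear system: q1 = -19536/10031, q2 = 522952/210651, q3 = -759824/491519, q4 = 316528/491519.
The numerator is Q*f truncated at degree 3: P0 = a_0 = -2112/8575; P1 = a_1 + q1*a_0 = -1888128/12287975; P2 = a_2 + q1*a_1 + q2*a_0 = -509696/12287975; P3 = a_3 + q1*a_2 + q2*a_1 + q3*a_0 = -33792/12287975.

The Pade approximant has numerator coefficients [-2112/8575, -1888128/12287975, -509696/12287975, -33792/12287975]; denominator coefficients [1, -19536/10031, 522952/210651, -759824/491519, 316528/491519].


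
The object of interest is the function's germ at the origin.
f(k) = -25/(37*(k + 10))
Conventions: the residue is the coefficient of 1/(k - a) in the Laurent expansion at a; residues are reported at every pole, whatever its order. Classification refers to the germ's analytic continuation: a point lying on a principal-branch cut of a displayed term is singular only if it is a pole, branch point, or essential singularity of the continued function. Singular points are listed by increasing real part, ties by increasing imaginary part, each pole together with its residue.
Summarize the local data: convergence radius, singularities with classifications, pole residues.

Denominator factor (k + 10): pole of order 1 at -10, modulus 10.
The radius of convergence is the smallest modulus among the singular points: 10.
At the order-1 pole -10 set g(k) = (k - (-10))*f(k) = -25/37.
Simple pole: residue = g(a) at a = -10, which is -25/37.

Radius of convergence at 0: 10.
At -10: a pole of order 1; residue -25/37.


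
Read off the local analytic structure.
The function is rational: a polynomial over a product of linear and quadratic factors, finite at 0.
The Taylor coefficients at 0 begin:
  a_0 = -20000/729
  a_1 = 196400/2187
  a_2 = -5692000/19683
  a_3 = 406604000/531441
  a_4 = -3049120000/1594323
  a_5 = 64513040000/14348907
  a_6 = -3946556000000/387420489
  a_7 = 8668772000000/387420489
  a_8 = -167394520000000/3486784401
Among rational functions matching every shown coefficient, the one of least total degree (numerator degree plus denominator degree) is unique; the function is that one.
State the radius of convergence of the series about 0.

No rational of total degree below 7 reproduces all 9 coefficients; solving the [1/6] Pade equations on them gives f(β) = (6*β/5 + 20)/(β**2 - β - 9/10)**3, whose expansion matches every shown term.
Denominator factor (β**2 - β - 9/10)^3: discriminant 23/5, real irrational roots 1/2 + (1/10)*sqrt(115) and 1/2 - (1/10)*sqrt(115); poles of order 3, moduli 1/2 + (1/10)*sqrt(115) and -1/2 + (1/10)*sqrt(115).
The radius of convergence is the smallest modulus among the singular points: -1/2 + (1/10)*sqrt(115).

The radius of convergence is -1/2 + (1/10)*sqrt(115).
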